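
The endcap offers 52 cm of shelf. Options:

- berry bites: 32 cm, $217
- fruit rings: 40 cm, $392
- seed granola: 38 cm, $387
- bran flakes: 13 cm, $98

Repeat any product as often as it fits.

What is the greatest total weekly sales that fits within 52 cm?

485

Taking seed granola + bran flakes: 51 cm used, 485 in weekly sales.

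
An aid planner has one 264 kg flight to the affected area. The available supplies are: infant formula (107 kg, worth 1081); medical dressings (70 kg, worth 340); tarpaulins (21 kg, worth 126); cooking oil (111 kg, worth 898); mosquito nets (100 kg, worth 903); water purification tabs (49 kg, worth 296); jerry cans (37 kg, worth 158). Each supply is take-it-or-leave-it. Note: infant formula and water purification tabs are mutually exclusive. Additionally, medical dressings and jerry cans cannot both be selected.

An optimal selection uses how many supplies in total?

3

The maximum people served within 264 kg is 2142.
One optimal bundle: infant formula + mosquito nets + jerry cans (244 kg).
All optima have 3 supplies.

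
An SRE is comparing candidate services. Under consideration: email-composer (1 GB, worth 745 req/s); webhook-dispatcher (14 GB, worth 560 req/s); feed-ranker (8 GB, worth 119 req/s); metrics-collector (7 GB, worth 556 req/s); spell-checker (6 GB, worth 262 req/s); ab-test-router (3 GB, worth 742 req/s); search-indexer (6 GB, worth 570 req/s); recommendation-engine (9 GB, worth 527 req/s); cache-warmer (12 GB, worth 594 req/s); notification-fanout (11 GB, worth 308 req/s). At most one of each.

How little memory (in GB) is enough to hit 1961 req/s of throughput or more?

Minimise GB subject to total throughput ≥ 1961.
email-composer + ab-test-router + search-indexer: 2057 throughput at 10 GB.
Below 10 GB the best achievable stays under 1961.

10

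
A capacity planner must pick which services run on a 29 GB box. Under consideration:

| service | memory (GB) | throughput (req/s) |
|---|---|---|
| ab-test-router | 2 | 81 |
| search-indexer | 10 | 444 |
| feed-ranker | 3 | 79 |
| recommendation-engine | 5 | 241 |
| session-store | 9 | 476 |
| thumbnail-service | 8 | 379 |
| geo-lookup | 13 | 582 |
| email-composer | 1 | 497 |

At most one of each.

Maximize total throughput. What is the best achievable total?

1796

Ranking by ratio (throughput/GB): email-composer 497.00, session-store 52.89, recommendation-engine 48.20, thumbnail-service 47.38.
Filling by ratio: ab-test-router + feed-ranker + recommendation-engine + session-store + thumbnail-service + email-composer for 1753, with 1 GB left unused.
Replace ab-test-router and feed-ranker and recommendation-engine with search-indexer: the trade gains 43 net, giving 1796 at 28 GB.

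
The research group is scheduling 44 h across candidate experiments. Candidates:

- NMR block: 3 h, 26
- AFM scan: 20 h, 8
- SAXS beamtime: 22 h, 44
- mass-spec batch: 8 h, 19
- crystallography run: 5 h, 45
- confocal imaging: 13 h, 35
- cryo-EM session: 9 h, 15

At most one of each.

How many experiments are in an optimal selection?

4

The maximum expected citations within 44 h is 150.
For example NMR block + SAXS beamtime + crystallography run + confocal imaging achieves it, using 43 h.
Any selection reaching 150 contains exactly 4 experiments.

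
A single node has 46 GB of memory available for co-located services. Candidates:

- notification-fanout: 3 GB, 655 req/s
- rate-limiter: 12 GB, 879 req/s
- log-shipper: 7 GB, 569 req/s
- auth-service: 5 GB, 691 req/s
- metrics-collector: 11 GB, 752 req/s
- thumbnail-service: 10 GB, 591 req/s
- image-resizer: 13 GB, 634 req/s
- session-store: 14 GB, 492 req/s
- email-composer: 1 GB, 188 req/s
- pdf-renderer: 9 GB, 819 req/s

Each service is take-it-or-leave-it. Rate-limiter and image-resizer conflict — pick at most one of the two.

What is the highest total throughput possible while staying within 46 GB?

4265

Greedy by ratio would take notification-fanout + rate-limiter + log-shipper + auth-service + email-composer + pdf-renderer: 37 GB used, total 3801.
Dropping rate-limiter frees 12 GB; slotting in metrics-collector + thumbnail-service (21 GB) lifts the total to 4265 at 46 GB.
Next best is notification-fanout + rate-limiter + log-shipper + auth-service + thumbnail-service + pdf-renderer at 4204 (46 GB) — short by 61.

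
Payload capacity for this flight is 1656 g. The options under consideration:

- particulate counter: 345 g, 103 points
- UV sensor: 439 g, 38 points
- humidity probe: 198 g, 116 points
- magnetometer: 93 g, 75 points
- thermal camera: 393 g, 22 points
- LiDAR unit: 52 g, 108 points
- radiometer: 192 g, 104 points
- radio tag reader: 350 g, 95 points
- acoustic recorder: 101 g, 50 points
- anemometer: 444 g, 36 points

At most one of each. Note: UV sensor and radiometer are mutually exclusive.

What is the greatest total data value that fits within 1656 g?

The ratio ordering already packs tightly: particulate counter + humidity probe + magnetometer + LiDAR unit + radiometer + radio tag reader + acoustic recorder, 1331 g, 651.
The spare 325 g is too small for any remaining sensor, and no feasible exchange beats 651.

651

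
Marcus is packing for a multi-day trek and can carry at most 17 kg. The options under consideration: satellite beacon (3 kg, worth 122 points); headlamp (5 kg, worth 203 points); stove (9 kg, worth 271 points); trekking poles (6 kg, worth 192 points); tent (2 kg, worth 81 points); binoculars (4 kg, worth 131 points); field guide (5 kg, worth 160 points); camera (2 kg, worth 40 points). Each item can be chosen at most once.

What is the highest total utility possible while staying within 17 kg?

616

Filling by ratio: satellite beacon + headlamp + tent + binoculars + camera for 577, with 1 kg left unused.
Replace tent and camera with field guide: the trade gains 39 net, giving 616 at 17 kg.
Every other selection either busts 17 kg or fails to beat 616.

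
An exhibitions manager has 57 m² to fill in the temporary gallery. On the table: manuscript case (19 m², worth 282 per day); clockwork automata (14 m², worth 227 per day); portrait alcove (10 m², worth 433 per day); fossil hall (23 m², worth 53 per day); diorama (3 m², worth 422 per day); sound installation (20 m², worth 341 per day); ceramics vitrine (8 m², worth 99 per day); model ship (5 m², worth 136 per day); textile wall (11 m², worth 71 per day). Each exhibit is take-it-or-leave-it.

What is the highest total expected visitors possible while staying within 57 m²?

Filling by ratio: clockwork automata + portrait alcove + diorama + sound installation + model ship for 1559, with 5 m² left unused.
Dropping clockwork automata frees 14 m²; slotting in manuscript case (19 m²) lifts the total to 1614 at 57 m².
Every other selection either busts 57 m² or fails to beat 1614.

1614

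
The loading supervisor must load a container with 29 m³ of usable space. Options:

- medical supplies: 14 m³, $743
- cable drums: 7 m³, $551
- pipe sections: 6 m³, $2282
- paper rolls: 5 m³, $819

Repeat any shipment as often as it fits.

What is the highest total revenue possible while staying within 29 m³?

9947

4×pipe sections + paper rolls uses 29 of the 29 m³ and totals 9947.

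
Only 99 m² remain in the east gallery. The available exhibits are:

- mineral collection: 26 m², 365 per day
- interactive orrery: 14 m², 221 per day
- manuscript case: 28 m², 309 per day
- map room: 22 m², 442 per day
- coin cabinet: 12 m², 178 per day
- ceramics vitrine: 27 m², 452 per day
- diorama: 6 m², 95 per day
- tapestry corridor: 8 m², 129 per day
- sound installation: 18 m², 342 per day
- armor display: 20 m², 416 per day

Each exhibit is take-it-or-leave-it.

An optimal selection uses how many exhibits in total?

5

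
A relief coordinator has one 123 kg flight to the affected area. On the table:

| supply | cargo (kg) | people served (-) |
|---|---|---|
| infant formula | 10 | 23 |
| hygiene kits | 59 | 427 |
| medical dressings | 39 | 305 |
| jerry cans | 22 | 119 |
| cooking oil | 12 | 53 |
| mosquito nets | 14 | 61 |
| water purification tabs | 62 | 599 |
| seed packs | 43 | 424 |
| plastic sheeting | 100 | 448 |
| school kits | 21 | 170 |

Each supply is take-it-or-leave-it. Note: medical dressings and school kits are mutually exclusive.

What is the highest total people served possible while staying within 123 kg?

1084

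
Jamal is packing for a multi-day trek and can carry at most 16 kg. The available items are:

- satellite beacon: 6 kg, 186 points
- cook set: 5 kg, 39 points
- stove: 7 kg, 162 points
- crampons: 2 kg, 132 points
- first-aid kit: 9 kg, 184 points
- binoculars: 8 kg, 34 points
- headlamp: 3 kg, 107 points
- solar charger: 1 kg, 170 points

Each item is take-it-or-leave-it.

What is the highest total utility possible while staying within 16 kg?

650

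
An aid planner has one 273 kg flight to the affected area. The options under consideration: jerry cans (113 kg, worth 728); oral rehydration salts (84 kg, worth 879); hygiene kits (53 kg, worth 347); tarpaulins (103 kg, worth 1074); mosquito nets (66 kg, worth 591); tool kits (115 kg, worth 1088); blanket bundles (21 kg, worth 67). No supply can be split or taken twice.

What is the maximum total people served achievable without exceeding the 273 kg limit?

2558

A density-first pass picks oral rehydration salts + tarpaulins + mosquito nets — 2544 at 253 kg.
The 103 kg tied up in tarpaulins is better spent on tool kits — total rises to 2558 (265 kg).
The spare 8 kg is too small for any remaining supply, and no exchange beats 2558.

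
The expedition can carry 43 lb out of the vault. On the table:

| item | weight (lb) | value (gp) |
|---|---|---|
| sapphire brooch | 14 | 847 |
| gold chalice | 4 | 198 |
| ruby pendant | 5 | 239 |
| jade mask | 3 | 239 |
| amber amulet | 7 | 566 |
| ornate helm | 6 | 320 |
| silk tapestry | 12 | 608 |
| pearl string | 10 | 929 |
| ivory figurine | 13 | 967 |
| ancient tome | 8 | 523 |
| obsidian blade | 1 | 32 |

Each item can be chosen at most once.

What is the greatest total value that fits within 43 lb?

3256

Best packing: jade mask + amber amulet + pearl string + ivory figurine + ancient tome + obsidian blade — 42 lb, 3256 total.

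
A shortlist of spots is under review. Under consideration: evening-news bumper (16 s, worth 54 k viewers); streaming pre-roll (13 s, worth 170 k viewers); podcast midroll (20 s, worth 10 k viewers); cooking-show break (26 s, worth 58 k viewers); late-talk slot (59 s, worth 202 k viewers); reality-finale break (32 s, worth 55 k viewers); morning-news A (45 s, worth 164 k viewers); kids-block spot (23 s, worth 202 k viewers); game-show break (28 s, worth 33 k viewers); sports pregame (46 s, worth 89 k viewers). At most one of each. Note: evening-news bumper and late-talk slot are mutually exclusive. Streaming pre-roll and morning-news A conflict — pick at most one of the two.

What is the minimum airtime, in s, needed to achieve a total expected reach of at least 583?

Need the lightest bundle worth ≥ 583.
streaming pre-roll + podcast midroll + late-talk slot + kids-block spot: 584 expected reach at 115 s.
Below 115 s the best achievable stays under 583.

115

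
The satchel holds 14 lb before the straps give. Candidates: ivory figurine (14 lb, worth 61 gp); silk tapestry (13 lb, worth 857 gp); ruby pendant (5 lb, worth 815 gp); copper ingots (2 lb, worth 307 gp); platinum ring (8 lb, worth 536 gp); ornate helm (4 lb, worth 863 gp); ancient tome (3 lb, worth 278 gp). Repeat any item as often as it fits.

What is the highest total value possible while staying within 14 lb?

By value per lb: ornate helm 215.75, ruby pendant 163.00, copper ingots 153.50, ancient tome 92.67 lead.
The ratio ordering already packs tightly: copper ingots + 3×ornate helm, 14 lb, 2896.
No other feasible combination exceeds 2896.

2896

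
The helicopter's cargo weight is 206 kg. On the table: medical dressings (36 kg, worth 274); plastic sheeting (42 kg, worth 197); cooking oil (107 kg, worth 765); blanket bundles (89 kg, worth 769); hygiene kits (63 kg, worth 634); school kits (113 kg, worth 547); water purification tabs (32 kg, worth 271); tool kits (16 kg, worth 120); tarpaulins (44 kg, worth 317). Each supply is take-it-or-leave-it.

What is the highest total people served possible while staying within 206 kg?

1797

Greedy by ratio would take blanket bundles + hygiene kits + water purification tabs + tool kits: 200 kg used, total 1794.
Replace water purification tabs with medical dressings: the trade gains 3 net, giving 1797 at 204 kg.
That's the maximum — no swap from here does better than 1797.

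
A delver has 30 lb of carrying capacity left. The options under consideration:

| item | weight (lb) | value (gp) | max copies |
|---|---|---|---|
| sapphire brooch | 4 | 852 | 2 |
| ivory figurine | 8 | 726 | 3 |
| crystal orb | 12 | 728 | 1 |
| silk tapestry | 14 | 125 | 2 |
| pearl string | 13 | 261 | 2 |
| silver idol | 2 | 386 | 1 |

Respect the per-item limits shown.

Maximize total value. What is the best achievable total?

3544

A density-first pass picks 2×sapphire brooch + 2×ivory figurine + silver idol — 3542 at 26 lb.
The 8 lb tied up in ivory figurine is better spent on crystal orb — total rises to 3544 (30 lb).
No other feasible combination exceeds 3544.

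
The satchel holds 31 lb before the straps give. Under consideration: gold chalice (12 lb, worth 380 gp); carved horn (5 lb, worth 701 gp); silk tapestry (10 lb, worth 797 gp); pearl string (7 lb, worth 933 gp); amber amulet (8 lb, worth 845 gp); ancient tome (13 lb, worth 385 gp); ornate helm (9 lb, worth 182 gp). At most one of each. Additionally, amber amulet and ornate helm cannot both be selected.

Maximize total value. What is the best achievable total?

Best packing: carved horn + silk tapestry + pearl string + amber amulet — 30 lb, 3276 total.
No other feasible combination exceeds 3276.

3276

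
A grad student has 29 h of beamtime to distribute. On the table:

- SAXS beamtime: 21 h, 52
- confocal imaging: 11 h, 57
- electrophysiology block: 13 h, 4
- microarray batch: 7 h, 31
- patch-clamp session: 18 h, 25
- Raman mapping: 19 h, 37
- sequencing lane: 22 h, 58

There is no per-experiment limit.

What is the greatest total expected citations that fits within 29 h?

145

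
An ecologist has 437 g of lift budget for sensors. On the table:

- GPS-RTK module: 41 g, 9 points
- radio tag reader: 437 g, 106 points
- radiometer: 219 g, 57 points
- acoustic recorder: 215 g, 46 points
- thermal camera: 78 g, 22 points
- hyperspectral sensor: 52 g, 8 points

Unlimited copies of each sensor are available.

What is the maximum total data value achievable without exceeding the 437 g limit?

119

Taking GPS-RTK module + 5×thermal camera: 431 g used, 119 in data value.
The spare 6 g is too small for any remaining sensor, and no exchange beats 119.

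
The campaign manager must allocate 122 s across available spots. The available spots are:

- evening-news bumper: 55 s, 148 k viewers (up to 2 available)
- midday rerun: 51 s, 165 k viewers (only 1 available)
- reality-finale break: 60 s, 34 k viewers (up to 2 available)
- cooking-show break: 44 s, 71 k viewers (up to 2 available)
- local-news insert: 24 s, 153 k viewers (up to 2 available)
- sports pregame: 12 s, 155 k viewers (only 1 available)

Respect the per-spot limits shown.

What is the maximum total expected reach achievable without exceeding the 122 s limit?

626

Density check — sports pregame 12.92, local-news insert 6.38, midday rerun 3.24 are the best per s.
Taking midday rerun + 2×local-news insert + sports pregame: 111 s used, 626 in expected reach.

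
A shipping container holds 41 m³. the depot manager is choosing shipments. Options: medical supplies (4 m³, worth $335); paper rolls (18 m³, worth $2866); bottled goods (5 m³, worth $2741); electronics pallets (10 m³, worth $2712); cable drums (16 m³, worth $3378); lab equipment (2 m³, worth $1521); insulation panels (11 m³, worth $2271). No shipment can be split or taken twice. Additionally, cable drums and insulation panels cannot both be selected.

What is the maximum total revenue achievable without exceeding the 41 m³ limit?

10687

The ratio ordering already packs tightly: medical supplies + bottled goods + electronics pallets + cable drums + lab equipment, 37 m³, 10687.
Runner-up paper rolls + bottled goods + cable drums + lab equipment tops out at 10506.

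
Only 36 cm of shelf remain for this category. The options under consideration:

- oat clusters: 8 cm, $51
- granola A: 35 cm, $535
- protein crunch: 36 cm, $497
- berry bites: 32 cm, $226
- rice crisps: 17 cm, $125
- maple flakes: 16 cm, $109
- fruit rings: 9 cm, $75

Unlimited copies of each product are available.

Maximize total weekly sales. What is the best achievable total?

535

Ranking by ratio (weekly sales/cm): granola A 15.29, protein crunch 13.81, fruit rings 8.33, rice crisps 7.35.
The ratio ordering already packs tightly: granola A, 35 cm, 535.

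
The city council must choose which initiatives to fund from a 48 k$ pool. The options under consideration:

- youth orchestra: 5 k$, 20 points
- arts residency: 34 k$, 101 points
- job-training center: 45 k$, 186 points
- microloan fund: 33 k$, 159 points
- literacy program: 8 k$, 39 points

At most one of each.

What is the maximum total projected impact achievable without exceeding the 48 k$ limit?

218

The ratio ordering already packs tightly: youth orchestra + microloan fund + literacy program, 46 k$, 218.
Nothing else within 48 k$ beats 218.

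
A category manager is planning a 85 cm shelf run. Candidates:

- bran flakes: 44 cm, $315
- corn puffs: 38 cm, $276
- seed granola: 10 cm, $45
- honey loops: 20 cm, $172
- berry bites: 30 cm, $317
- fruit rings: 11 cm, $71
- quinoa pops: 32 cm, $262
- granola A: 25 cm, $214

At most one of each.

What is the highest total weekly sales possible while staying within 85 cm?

Density check — berry bites 10.57, honey loops 8.60, granola A 8.56 are the best per cm.
A density-first pass picks seed granola + honey loops + berry bites + granola A — 748 at 85 cm.
Replace seed granola and granola A with quinoa pops: the trade gains 3 net, giving 751 at 82 cm.
Runner-up seed granola + honey loops + berry bites + granola A tops out at 748.

751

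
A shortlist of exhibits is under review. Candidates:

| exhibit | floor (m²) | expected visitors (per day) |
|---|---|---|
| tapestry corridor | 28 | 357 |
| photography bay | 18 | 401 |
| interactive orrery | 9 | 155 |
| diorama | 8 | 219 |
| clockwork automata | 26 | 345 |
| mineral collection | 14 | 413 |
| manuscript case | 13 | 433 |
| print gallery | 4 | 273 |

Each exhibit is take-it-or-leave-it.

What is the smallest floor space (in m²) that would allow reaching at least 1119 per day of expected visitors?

31

Minimise m² subject to total expected visitors ≥ 1119.
Taking mineral collection + manuscript case + print gallery gives 1119 (≥ 1119) for 31 m².
Below 31 m² the best achievable stays under 1119.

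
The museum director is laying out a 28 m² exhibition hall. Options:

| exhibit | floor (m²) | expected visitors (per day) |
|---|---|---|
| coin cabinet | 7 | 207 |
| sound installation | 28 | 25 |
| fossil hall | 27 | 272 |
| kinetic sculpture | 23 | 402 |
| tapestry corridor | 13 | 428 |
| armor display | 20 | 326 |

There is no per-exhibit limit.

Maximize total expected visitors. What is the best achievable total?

856

The ratio ordering already packs tightly: 2×tapestry corridor, 26 m², 856.
Every other selection either busts 28 m² or fails to beat 856.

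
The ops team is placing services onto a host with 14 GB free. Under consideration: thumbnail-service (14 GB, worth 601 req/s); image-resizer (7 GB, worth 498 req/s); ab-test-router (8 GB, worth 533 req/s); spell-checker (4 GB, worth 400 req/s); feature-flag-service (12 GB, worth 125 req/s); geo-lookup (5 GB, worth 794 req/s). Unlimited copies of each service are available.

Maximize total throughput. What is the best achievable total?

Spell-checker + 2×geo-lookup uses 14 of the 14 GB and totals 1988.
Every other selection either busts 14 GB or fails to beat 1988.

1988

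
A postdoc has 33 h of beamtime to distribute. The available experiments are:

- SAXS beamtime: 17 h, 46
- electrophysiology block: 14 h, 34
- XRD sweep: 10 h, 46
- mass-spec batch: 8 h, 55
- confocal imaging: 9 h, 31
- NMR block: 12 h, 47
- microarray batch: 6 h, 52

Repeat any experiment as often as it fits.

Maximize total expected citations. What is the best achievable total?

263

A density-first pass picks 5×microarray batch — 260 at 30 h.
The 6 h tied up in microarray batch is better spent on mass-spec batch — total rises to 263 (32 h).
The spare 1 h is too small for any remaining experiment, and no exchange beats 263.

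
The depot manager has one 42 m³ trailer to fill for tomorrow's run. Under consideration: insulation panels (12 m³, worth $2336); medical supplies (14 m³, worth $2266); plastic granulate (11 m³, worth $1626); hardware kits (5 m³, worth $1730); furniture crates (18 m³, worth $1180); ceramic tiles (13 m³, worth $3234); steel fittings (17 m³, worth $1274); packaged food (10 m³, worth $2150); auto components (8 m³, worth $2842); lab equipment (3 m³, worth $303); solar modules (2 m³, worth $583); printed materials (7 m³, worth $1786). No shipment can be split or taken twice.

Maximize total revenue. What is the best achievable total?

Ranking by ratio (revenue/m³): auto components 355.25, hardware kits 346.00, solar modules 291.50.
The ratio heuristic lands on hardware kits + ceramic tiles + auto components + lab equipment + solar modules + printed materials (10478) but leaves 4 m³ idle.
Using the slack differently, insulation panels + hardware kits + packaged food + auto components + printed materials comes to 10844 at 42 m³.

10844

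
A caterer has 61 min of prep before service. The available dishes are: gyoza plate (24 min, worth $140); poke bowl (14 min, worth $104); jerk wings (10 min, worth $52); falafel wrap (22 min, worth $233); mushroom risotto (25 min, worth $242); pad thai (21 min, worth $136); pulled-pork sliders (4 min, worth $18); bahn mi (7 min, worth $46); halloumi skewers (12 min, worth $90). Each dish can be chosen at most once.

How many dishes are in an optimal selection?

3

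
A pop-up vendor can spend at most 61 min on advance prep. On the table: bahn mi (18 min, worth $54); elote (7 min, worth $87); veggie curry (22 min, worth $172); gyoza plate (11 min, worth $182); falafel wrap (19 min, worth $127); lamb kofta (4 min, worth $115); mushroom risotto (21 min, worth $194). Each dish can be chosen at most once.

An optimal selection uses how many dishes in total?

4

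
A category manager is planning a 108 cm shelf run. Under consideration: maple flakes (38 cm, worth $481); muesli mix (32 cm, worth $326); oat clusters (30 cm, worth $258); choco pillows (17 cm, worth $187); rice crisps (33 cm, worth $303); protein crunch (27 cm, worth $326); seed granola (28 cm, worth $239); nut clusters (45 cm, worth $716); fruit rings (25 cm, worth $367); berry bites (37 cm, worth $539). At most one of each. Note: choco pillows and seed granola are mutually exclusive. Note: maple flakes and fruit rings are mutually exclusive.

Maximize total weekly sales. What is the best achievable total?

Best packing: nut clusters + fruit rings + berry bites — 107 cm, 1622 total.
Next best is choco pillows + nut clusters + berry bites at 1442 (99 cm) — short by 180.

1622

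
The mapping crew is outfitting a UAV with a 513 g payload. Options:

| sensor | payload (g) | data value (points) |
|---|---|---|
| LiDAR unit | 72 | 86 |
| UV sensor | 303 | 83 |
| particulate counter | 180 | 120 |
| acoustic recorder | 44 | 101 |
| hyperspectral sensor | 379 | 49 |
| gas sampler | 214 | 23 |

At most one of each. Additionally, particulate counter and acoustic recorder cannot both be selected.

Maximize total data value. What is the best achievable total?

Density check — acoustic recorder 2.30, LiDAR unit 1.19, particulate counter 0.67, UV sensor 0.27 are the best per g.
Best packing: LiDAR unit + UV sensor + acoustic recorder — 419 g, 270 total.

270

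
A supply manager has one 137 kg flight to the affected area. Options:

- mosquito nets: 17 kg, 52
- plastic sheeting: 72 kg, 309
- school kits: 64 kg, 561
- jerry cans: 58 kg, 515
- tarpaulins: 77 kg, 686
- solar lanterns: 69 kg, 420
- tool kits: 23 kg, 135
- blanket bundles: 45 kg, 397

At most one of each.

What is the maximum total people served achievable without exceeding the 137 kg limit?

1201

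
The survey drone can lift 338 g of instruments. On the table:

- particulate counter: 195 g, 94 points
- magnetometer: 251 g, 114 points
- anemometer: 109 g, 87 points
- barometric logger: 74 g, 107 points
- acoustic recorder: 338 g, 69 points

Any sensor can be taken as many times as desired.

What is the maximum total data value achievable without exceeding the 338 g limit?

428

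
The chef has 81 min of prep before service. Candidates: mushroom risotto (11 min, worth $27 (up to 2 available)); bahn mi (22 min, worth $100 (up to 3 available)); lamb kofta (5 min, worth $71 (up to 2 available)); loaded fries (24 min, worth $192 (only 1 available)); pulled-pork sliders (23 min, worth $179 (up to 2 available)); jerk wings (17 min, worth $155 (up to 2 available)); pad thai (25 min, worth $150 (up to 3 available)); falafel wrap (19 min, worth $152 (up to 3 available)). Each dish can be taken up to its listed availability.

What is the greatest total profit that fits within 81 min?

712

The ratio heuristic lands on mushroom risotto + 2×lamb kofta + loaded fries + 2×jerk wings (671) but leaves 2 min idle.
Using the slack differently, lamb kofta + pulled-pork sliders + 2×jerk wings + falafel wrap comes to 712 at 81 min.
That's the maximum — no swap from here does better than 712.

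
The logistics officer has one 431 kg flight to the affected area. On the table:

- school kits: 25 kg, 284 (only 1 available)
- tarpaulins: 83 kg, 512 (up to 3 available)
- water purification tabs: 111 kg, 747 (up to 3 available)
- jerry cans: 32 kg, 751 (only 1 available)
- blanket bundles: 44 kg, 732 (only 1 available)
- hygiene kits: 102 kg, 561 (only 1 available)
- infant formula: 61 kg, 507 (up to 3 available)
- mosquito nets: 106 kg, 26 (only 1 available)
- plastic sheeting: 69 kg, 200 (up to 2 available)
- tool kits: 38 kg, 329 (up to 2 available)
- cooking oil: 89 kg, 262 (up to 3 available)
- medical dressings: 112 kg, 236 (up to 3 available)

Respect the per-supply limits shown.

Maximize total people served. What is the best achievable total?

By people served per kg: jerry cans 23.47, blanket bundles 16.64, school kits 11.36, tool kits 8.66 lead.
Filling by ratio: school kits + jerry cans + blanket bundles + 3×infant formula + plastic sheeting + 2×tool kits for 4146, with 2 kg left unused.
Dropping infant formula and plastic sheeting frees 130 kg; slotting in water purification tabs (111 kg) lifts the total to 4186 at 410 kg.

4186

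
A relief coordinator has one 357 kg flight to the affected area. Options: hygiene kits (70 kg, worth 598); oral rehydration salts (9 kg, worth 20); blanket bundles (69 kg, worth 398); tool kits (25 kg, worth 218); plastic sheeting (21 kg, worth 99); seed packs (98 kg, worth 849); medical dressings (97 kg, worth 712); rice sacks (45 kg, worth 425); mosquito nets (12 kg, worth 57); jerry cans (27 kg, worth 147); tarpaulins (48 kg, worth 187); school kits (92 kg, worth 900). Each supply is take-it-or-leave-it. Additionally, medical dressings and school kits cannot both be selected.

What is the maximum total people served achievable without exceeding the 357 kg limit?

The ratio ordering already packs tightly: hygiene kits + tool kits + seed packs + rice sacks + jerry cans + school kits, 357 kg, 3137.

3137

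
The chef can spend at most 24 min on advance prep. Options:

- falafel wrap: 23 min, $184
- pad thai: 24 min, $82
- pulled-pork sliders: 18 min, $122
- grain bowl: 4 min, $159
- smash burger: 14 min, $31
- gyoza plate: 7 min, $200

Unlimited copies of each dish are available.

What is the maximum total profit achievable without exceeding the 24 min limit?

954

Density check — grain bowl 39.75, gyoza plate 28.57, falafel wrap 8.00 are the best per min.
The ratio ordering already packs tightly: 6×grain bowl, 24 min, 954.
No other feasible combination exceeds 954.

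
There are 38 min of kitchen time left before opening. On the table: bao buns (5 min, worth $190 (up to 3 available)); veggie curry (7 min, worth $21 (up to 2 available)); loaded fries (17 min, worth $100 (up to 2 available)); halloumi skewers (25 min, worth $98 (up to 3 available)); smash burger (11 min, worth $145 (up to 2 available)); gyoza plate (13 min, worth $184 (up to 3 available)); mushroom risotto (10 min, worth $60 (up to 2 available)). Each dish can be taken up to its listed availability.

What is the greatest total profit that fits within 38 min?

860

Density check — bao buns 38.00, gyoza plate 14.15, smash burger 13.18 are the best per min.
Taking the top-ratio dishes first gives 3×bao buns + gyoza plate + mushroom risotto for 814 (38 min).
Dropping gyoza plate and mushroom risotto frees 23 min; slotting in 2×smash burger (22 min) lifts the total to 860 at 37 min.
That's the maximum — no swap from here does better than 860.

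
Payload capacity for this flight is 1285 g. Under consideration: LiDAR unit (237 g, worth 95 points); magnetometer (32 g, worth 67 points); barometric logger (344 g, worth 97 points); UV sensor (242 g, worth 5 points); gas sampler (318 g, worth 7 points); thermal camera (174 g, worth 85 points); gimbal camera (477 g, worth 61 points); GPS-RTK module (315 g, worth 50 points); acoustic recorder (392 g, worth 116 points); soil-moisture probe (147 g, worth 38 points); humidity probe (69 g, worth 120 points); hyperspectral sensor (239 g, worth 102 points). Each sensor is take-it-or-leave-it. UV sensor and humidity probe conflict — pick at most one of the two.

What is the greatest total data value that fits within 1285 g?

604

By data value per g: magnetometer 2.09, humidity probe 1.74, thermal camera 0.49, hyperspectral sensor 0.43 lead.
The ratio heuristic lands on LiDAR unit + magnetometer + thermal camera + acoustic recorder + humidity probe + hyperspectral sensor (585) but leaves 142 g idle.
Dropping acoustic recorder frees 392 g; slotting in barometric logger + soil-moisture probe (491 g) lifts the total to 604 at 1242 g.
Next best is magnetometer + barometric logger + thermal camera + acoustic recorder + humidity probe + hyperspectral sensor at 587 (1250 g) — short by 17.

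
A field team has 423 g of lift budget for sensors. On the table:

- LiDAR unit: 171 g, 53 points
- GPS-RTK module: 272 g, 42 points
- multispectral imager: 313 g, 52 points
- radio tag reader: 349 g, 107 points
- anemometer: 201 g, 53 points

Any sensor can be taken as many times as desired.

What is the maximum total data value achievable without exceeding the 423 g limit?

By data value per g: LiDAR unit 0.31, radio tag reader 0.31, anemometer 0.26, multispectral imager 0.17 lead.
Greedy by ratio would take 2×LiDAR unit: 342 g used, total 106.
The 342 g tied up in 2×LiDAR unit is better spent on radio tag reader — total rises to 107 (349 g).
Every other selection either busts 423 g or fails to beat 107.

107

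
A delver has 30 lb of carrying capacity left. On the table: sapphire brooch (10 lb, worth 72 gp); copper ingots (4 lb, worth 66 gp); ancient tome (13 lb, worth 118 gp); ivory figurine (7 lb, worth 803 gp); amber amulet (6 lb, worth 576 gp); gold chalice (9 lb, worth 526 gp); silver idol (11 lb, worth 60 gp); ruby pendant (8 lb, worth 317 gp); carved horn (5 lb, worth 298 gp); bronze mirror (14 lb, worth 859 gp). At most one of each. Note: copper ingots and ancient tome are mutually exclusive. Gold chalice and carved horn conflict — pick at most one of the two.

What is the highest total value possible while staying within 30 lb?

2238

Density check — ivory figurine 114.71, amber amulet 96.00, bronze mirror 61.36 are the best per lb.
Taking ivory figurine + amber amulet + bronze mirror: 27 lb used, 2238 in value.
Nothing else feasible within 30 lb beats 2238.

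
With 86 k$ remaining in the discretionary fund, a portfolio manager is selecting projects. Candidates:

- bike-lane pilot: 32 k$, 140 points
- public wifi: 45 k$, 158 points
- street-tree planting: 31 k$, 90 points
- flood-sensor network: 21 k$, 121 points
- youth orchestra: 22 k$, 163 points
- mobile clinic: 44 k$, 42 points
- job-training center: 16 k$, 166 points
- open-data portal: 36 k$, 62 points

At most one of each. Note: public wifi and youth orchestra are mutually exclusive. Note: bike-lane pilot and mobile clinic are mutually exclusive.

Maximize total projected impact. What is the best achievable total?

469

A density-first pass picks flood-sensor network + youth orchestra + job-training center — 450 at 59 k$.
Dropping flood-sensor network frees 21 k$; slotting in bike-lane pilot (32 k$) lifts the total to 469 at 70 k$.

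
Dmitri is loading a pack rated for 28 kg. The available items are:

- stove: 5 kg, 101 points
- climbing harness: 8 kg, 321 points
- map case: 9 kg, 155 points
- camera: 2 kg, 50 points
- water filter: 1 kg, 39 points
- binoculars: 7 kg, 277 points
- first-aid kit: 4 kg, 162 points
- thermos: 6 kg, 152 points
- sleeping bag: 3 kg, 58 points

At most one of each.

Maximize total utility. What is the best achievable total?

Ranking by ratio (utility/kg): first-aid kit 40.50, climbing harness 40.12, binoculars 39.57, water filter 39.00.
The ratio ordering already packs tightly: climbing harness + camera + water filter + binoculars + first-aid kit + thermos, 28 kg, 1001.
Every other selection either busts 28 kg or fails to beat 1001.

1001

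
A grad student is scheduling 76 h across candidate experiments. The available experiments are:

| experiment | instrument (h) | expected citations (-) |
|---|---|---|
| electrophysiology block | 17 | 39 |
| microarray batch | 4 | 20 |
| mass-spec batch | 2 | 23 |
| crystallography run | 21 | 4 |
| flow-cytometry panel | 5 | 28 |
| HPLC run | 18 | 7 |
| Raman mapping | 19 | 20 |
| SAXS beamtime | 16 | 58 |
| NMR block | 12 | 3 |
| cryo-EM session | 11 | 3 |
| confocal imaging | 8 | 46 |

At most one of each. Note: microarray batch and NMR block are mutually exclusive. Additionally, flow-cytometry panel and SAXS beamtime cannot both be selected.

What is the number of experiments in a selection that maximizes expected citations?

6

The maximum expected citations within 76 h is 206.
One optimal bundle: electrophysiology block + microarray batch + mass-spec batch + Raman mapping + SAXS beamtime + confocal imaging (66 h).
Any selection reaching 206 contains exactly 6 experiments.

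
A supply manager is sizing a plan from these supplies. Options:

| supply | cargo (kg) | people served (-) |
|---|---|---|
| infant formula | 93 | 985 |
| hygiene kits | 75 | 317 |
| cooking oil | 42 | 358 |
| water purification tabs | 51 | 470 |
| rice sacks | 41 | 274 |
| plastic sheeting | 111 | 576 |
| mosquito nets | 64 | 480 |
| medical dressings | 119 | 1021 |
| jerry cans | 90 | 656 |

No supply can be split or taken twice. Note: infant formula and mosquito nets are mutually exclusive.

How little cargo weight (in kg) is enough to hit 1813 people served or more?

Need the lightest bundle worth ≥ 1813.
infant formula + cooking oil + water purification tabs: 1813 people served at 186 kg.
No combination under 186 kg hits 1813.

186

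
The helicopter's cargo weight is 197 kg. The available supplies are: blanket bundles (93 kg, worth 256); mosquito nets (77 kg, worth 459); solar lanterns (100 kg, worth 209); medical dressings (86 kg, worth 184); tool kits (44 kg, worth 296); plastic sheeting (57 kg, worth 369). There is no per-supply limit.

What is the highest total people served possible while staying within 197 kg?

1257

Density check — tool kits 6.73, plastic sheeting 6.47, mosquito nets 5.96 are the best per kg.
The ratio heuristic lands on 4×tool kits (1184) but leaves 21 kg idle.
Dropping tool kits frees 44 kg; slotting in plastic sheeting (57 kg) lifts the total to 1257 at 189 kg.
No other feasible combination exceeds 1257.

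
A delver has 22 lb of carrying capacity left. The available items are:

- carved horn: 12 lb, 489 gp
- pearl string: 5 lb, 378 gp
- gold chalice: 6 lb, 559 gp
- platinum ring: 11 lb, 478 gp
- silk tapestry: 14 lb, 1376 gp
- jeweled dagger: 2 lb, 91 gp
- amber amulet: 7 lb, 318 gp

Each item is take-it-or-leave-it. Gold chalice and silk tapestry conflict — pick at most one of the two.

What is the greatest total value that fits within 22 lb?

Ranking by ratio (value/lb): silk tapestry 98.29, gold chalice 93.17, pearl string 75.60.
Taking pearl string + silk tapestry + jeweled dagger: 21 lb used, 1845 in value.
That's the maximum — no feasible swap from here does better than 1845.

1845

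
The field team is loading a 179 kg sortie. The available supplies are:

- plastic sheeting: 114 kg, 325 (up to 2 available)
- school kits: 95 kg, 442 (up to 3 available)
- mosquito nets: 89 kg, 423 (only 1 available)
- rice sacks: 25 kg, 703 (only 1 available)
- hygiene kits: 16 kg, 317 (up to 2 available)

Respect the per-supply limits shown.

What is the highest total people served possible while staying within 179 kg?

Filling by ratio: mosquito nets + rice sacks + 2×hygiene kits for 1760, with 33 kg left unused.
Replace mosquito nets with school kits: the trade gains 19 net, giving 1779 at 152 kg.

1779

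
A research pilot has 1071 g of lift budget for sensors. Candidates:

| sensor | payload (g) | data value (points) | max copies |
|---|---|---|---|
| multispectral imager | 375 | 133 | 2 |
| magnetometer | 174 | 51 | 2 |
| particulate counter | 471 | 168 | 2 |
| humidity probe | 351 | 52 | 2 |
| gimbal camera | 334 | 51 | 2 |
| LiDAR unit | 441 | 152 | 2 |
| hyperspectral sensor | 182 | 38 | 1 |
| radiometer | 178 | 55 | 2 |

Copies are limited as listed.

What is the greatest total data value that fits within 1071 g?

Filling by ratio: 2×particulate counter for 336, with 129 g left unused.
Replace 2×particulate counter with 2×LiDAR unit + radiometer: the trade gains 23 net, giving 359 at 1060 g.
Every other selection either busts 1071 g or exceeds an availability limit or fails to beat 359.

359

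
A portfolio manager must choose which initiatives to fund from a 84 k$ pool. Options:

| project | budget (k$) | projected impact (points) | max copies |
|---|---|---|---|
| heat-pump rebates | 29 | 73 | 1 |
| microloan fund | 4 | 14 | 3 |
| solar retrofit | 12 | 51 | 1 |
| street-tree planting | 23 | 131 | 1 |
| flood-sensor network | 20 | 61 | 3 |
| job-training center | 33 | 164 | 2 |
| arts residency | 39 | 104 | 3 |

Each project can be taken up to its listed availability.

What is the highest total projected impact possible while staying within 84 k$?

Greedy by ratio would take 3×microloan fund + solar retrofit + street-tree planting + job-training center: 80 k$ used, total 388.
Dropping 2×microloan fund and street-tree planting frees 31 k$; slotting in job-training center (33 k$) lifts the total to 393 at 82 k$.
Nothing else within 84 k$ beats 393.

393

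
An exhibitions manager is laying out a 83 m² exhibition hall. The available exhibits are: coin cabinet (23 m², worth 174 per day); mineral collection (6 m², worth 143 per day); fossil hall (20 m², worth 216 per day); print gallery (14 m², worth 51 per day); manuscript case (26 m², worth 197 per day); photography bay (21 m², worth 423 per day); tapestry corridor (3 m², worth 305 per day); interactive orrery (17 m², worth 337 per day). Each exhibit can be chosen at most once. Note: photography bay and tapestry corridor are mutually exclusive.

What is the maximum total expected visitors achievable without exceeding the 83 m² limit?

Best packing: coin cabinet + mineral collection + fossil hall + print gallery + tapestry corridor + interactive orrery — 83 m², 1226 total.

1226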